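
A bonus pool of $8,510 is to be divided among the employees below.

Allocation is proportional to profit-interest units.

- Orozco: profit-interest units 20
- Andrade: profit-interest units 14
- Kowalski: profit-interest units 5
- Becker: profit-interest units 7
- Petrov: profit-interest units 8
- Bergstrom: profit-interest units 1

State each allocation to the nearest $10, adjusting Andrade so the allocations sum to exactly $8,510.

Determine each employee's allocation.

Orozco: $3,090 | Andrade: $2,180 | Kowalski: $770 | Becker: $1,080 | Petrov: $1,240 | Bergstrom: $150

Sum of profit-interest units: 55.
Raw shares: Orozco 20/55 × $8,510 = 3,094.55; Andrade 14/55 × $8,510 = 2,166.18; Kowalski 5/55 × $8,510 = 773.64; Becker 7/55 × $8,510 = 1,083.09; Petrov 8/55 × $8,510 = 1,237.82; Bergstrom 1/55 × $8,510 = 154.73.
At nearest $10: Orozco $3,090; Andrade $2,170; Kowalski $770; Becker $1,080; Petrov $1,240; Bergstrom $150. Sum = $8,500.
Difference $8,510 − $8,500 = +$10 applied to Andrade: Andrade becomes $2,180.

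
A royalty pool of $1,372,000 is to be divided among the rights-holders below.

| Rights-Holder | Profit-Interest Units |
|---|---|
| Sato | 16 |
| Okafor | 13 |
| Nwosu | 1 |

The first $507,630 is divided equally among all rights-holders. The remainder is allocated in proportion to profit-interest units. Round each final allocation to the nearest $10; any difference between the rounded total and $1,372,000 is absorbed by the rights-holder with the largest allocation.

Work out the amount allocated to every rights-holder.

First tranche $507,630 split equally: $169,210 each.
Remainder $864,370 by profit-interest units (total 30): Sato 460,997.33 → $461,000; Okafor 374,560.33 → $374,560; Nwosu 28,812.33 → $28,810.
Totals: Sato $169,210 + $461,000 = $630,210; Okafor $169,210 + $374,560 = $543,770; Nwosu $169,210 + $28,810 = $198,020.

Sato: $630,210; Okafor: $543,770; Nwosu: $198,020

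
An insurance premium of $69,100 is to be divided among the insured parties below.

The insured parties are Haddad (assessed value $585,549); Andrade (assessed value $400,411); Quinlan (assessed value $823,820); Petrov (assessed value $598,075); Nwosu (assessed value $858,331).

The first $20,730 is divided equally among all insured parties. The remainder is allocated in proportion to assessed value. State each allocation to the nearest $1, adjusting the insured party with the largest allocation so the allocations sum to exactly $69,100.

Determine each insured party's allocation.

Haddad: $12,818; Andrade: $10,076; Quinlan: $16,346; Petrov: $13,003; Nwosu: $16,857

Equal tier: $20,730 ÷ 5 = $4,146 apiece.
Remainder $48,370 by assessed value (total 3,266,186): Haddad 8,671.58 → $8,672; Andrade 5,929.82 → $5,930; Quinlan 12,200.22 → $12,200; Petrov 8,857.09 → $8,857; Nwosu 12,711.30 → $12,711.
Totals: Haddad $4,146 + $8,672 = $12,818; Andrade $4,146 + $5,930 = $10,076; Quinlan $4,146 + $12,200 = $16,346; Petrov $4,146 + $8,857 = $13,003; Nwosu $4,146 + $12,711 = $16,857.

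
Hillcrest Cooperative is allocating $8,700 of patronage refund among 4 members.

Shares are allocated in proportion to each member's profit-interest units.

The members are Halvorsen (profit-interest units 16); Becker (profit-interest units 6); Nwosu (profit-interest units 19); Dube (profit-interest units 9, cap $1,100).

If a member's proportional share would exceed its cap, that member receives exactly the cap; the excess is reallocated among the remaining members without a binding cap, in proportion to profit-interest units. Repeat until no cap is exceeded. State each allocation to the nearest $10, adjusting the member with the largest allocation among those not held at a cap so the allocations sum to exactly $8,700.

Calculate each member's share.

Halvorsen: $2,970; Becker: $1,110; Nwosu: $3,520; Dube: $1,100

Total profit-interest units = 50.
Pro-rata shares before constraints: Halvorsen 2,784.00; Becker 1,044.00; Nwosu 3,306.00; Dube 1,566.00.
Held at cap: Dube ($1,100); remaining pool $7,600 reallocated over remaining profit-interest units 41.
Redistributed shares: Halvorsen 2,965.85 → $2,970; Becker 1,112.20 → $1,110; Nwosu 3,521.95 → $3,520.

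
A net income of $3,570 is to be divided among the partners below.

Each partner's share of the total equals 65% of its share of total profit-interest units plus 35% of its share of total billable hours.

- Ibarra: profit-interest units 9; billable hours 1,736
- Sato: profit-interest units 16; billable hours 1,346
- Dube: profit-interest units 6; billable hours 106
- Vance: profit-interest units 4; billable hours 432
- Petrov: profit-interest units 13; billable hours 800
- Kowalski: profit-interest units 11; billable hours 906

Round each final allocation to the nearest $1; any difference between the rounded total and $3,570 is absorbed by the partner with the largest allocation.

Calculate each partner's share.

Ibarra: $761; Sato: $945; Dube: $261; Vance: $259; Petrov: $699; Kowalski: $645

Totals — profit-interest units 59, billable hours 5,326.
Blended shares (65% profit-interest units + 35% billable hours): Ibarra 0.2132; Sato 0.2647; Dube 0.0731; Vance 0.0725; Petrov 0.1958; Kowalski 0.1807.
Pro-rata amounts: Ibarra 761.25; Sato 945.06; Dube 260.85; Vance 258.67; Petrov 698.98; Kowalski 645.19.
Rounded to nearest $1: Ibarra $761; Sato $945; Dube $261; Vance $259; Petrov $699; Kowalski $645. Sum = $3,570.
Rounded total matches; no reconciliation needed.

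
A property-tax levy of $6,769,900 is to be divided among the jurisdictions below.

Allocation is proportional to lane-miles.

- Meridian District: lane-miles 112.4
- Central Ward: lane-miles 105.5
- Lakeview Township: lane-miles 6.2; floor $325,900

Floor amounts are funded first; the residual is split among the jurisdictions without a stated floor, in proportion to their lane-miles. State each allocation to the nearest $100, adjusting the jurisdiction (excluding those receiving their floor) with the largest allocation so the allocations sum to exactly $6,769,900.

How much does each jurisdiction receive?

Meridian District: $3,324,000 | Central Ward: $3,120,000 | Lakeview Township: $325,900

Fund the minimums — Lakeview Township $325,900. Balance $6,444,000.
Balance split over remaining lane-miles 217.9: Meridian District 3,324,027.54 → $3,324,000; Central Ward 3,119,972.46 → $3,120,000.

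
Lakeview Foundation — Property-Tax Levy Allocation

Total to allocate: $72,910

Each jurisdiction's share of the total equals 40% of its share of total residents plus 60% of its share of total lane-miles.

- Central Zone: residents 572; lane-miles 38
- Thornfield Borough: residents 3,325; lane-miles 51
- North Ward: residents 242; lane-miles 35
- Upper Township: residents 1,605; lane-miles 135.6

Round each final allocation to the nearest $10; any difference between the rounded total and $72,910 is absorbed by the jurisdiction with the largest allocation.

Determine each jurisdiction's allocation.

Residents total 5,744; lane-miles total 259.6.
Composite weights (40% residents + 60% lane-miles): Central Zone 0.1277; Thornfield Borough 0.3494; North Ward 0.0977; Upper Township 0.4252.
Proportional shares: Central Zone 9,307.71; Thornfield Borough 25,476.18; North Ward 7,126.66; Upper Township 30,999.44.
After rounding ($10): Central Zone $9,310; Thornfield Borough $25,480; North Ward $7,130; Upper Township $31,000. Sum = $72,920.
Difference $72,910 − $72,920 = −$10 applied to largest allocation (Upper Township): Upper Township becomes $30,990.

Central Zone: $9,310; Thornfield Borough: $25,480; North Ward: $7,130; Upper Township: $30,990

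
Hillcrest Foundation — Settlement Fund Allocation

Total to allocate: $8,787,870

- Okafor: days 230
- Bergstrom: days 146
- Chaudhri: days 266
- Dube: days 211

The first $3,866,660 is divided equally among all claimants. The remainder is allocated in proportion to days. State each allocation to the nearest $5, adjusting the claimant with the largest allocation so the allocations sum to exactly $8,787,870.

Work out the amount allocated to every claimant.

Okafor: $2,293,605; Bergstrom: $1,808,980; Chaudhri: $2,501,300; Dube: $2,183,985

$3,866,660 shared equally gives $966,665 per claimant.
Remainder $4,921,210 by days (total 853): Okafor 1,326,938.22 → $1,326,940; Bergstrom 842,317.30 → $842,315; Chaudhri 1,534,632.90 → $1,534,635; Dube 1,217,321.58 → $1,217,320.
Totals: Okafor $966,665 + $1,326,940 = $2,293,605; Bergstrom $966,665 + $842,315 = $1,808,980; Chaudhri $966,665 + $1,534,635 = $2,501,300; Dube $966,665 + $1,217,320 = $2,183,985.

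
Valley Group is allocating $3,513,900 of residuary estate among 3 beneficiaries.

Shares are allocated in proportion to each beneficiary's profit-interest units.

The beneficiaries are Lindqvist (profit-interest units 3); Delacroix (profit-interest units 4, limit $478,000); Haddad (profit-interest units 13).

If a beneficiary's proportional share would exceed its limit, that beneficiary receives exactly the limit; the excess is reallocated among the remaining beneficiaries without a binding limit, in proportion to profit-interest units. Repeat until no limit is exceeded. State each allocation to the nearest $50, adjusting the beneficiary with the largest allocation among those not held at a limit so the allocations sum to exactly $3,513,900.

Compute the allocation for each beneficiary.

Sum of profit-interest units: 20.
Proportional shares (ignoring caps): Lindqvist 527,085.00; Delacroix 702,780.00; Haddad 2,284,035.00.
Held at cap: Delacroix ($478,000); balance $3,035,900 reallocated over remaining profit-interest units 16.
Shares after redistribution: Lindqvist 569,231.25 → $569,250; Haddad 2,466,668.75 → $2,466,650.

Lindqvist: $569,250 | Delacroix: $478,000 | Haddad: $2,466,650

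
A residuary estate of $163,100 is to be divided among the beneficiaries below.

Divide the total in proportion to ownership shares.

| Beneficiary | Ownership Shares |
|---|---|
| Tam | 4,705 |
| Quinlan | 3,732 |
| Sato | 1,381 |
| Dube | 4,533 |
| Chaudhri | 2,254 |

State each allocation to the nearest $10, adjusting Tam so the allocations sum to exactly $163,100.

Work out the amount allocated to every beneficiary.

Tam: $46,220 · Quinlan: $36,660 · Sato: $13,560 · Dube: $44,520 · Chaudhri: $22,140

Ownership shares total: 16,605.
Unrounded shares: Tam 4,705/16,605 × $163,100 = 46,214.12; Quinlan 3,732/16,605 × $163,100 = 36,656.98; Sato 1,381/16,605 × $163,100 = 13,564.66; Dube 4,533/16,605 × $163,100 = 44,524.68; Chaudhri 2,254/16,605 × $163,100 = 22,139.56.
At nearest $10: Tam $46,210; Quinlan $36,660; Sato $13,560; Dube $44,520; Chaudhri $22,140. Sum = $163,090.
Difference $163,100 − $163,090 = +$10 applied to Tam: Tam becomes $46,220.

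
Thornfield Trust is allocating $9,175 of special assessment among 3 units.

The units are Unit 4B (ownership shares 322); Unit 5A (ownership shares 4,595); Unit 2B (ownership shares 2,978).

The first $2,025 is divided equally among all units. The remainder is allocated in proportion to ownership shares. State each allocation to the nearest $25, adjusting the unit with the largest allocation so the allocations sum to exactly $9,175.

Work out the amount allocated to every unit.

Equal tier: $2,025 ÷ 3 = $675 apiece.
Remainder $7,150 by ownership shares (total 7,895): Unit 4B 291.61 → $300; Unit 5A 4,161.40 → $4,150; Unit 2B 2,696.99 → $2,700.
Totals: Unit 4B $675 + $300 = $975; Unit 5A $675 + $4,150 = $4,825; Unit 2B $675 + $2,700 = $3,375.

Unit 4B: $975; Unit 5A: $4,825; Unit 2B: $3,375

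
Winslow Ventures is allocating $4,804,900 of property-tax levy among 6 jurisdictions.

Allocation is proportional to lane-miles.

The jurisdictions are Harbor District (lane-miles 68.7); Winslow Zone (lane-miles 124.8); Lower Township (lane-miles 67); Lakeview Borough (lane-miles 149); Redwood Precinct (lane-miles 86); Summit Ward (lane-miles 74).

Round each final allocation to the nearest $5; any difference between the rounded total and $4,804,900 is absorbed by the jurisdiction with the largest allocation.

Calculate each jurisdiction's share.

Sum of lane-miles: 569.5.
Pro-rata amounts: Harbor District 68.7/569.5 × $4,804,900 = 579,625.34; Winslow Zone 124.8/569.5 × $4,804,900 = 1,052,943.85; Lower Township 67/569.5 × $4,804,900 = 565,282.35; Lakeview Borough 149/569.5 × $4,804,900 = 1,257,120.46; Redwood Precinct 86/569.5 × $4,804,900 = 725,586.30; Summit Ward 74/569.5 × $4,804,900 = 624,341.70.
Rounded to nearest $5: Harbor District $579,625; Winslow Zone $1,052,945; Lower Township $565,280; Lakeview Borough $1,257,120; Redwood Precinct $725,585; Summit Ward $624,340. Sum = $4,804,895.
Difference $4,804,900 − $4,804,895 = +$5 applied to largest allocation (Lakeview Borough): Lakeview Borough becomes $1,257,125.

Harbor District: $579,625; Winslow Zone: $1,052,945; Lower Township: $565,280; Lakeview Borough: $1,257,125; Redwood Precinct: $725,585; Summit Ward: $624,340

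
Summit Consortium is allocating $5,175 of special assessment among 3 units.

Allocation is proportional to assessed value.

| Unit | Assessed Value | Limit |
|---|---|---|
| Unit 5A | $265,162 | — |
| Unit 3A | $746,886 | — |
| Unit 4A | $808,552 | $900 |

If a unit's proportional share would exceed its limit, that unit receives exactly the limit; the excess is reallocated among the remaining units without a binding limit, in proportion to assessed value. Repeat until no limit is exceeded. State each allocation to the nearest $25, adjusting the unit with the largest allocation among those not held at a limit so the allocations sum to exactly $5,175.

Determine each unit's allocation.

Unit 5A: $1,125 | Unit 3A: $3,150 | Unit 4A: $900

Combined assessed value = 1,820,600.
Pro-rata shares before constraints: Unit 5A 753.71; Unit 3A 2,123.00; Unit 4A 2,298.28.
Capped: Unit 4A ($900); balance $4,275 reallocated over remaining assessed value 1,012,048.
Redistributed shares: Unit 5A 1,120.07 → $1,125; Unit 3A 3,154.93 → $3,150.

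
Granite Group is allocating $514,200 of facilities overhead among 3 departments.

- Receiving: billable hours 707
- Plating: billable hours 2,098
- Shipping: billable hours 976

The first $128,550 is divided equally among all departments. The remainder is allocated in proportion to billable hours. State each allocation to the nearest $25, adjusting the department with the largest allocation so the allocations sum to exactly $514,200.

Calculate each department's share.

$128,550 shared equally gives $42,850 per department.
Remainder $385,650 by billable hours (total 3,781): Receiving 72,111.76 → $72,100; Plating 213,989.34 → $214,000; Shipping 99,548.90 → $99,550.
Totals: Receiving $42,850 + $72,100 = $114,950; Plating $42,850 + $214,000 = $256,850; Shipping $42,850 + $99,550 = $142,400.

Receiving: $114,950 · Plating: $256,850 · Shipping: $142,400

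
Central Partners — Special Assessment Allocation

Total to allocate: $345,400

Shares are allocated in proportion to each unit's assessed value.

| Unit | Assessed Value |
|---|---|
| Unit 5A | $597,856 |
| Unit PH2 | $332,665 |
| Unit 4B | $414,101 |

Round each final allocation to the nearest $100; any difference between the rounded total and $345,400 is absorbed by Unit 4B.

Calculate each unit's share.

Total assessed value = 1,344,622.
Pro-rata amounts: Unit 5A 597,856/1,344,622 × $345,400 = 153,574.36; Unit PH2 332,665/1,344,622 × $345,400 = 85,453.38; Unit 4B 414,101/1,344,622 × $345,400 = 106,372.26.
Rounded to nearest $100: Unit 5A $153,600; Unit PH2 $85,500; Unit 4B $106,400. Sum = $345,500.
Difference $345,400 − $345,500 = −$100 applied to Unit 4B: Unit 4B becomes $106,300.

Unit 5A: $153,600; Unit PH2: $85,500; Unit 4B: $106,300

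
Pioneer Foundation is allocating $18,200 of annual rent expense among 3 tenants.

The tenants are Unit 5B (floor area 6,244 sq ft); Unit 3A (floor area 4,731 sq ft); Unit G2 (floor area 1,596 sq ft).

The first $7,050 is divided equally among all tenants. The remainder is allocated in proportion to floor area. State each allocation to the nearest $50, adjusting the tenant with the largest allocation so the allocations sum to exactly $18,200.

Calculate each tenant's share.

Unit 5B: $7,900; Unit 3A: $6,550; Unit G2: $3,750

First tranche $7,050 split equally: $2,350 each.
Remainder $11,150 by floor area (total 12,571): Unit 5B 5,538.19 → $5,550; Unit 3A 4,196.22 → $4,200; Unit G2 1,415.59 → $1,400.
Totals: Unit 5B $2,350 + $5,550 = $7,900; Unit 3A $2,350 + $4,200 = $6,550; Unit G2 $2,350 + $1,400 = $3,750.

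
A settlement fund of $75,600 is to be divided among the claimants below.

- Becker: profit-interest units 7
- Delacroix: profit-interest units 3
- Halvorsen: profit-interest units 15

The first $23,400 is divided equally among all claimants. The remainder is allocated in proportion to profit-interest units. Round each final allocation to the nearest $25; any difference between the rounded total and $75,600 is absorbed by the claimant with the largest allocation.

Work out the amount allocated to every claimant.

Becker: $22,425 | Delacroix: $14,075 | Halvorsen: $39,100

$23,400 shared equally gives $7,800 per claimant.
Remainder $52,200 by profit-interest units (total 25): Becker 14,616.00 → $14,625; Delacroix 6,264.00 → $6,275; Halvorsen 31,320.00 → $31,325.
Rounding difference −$25 on remainder applied to Halvorsen.
Totals: Becker $7,800 + $14,625 = $22,425; Delacroix $7,800 + $6,275 = $14,075; Halvorsen $7,800 + $31,300 = $39,100.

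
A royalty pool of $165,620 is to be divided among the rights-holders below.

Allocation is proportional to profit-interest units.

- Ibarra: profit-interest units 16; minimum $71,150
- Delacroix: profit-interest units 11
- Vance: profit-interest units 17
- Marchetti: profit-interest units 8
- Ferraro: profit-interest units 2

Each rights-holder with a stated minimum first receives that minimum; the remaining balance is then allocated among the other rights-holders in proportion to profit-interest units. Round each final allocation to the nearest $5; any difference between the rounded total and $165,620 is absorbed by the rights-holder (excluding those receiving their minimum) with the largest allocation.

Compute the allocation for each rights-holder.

Guaranteed amounts: Ibarra $71,150. Residual $94,470.
Residual split over remaining profit-interest units 38: Delacroix 27,346.58 → $27,345; Vance 42,262.89 → $42,265; Marchetti 19,888.42 → $19,890; Ferraro 4,972.11 → $4,970.

Ibarra: $71,150 · Delacroix: $27,345 · Vance: $42,265 · Marchetti: $19,890 · Ferraro: $4,970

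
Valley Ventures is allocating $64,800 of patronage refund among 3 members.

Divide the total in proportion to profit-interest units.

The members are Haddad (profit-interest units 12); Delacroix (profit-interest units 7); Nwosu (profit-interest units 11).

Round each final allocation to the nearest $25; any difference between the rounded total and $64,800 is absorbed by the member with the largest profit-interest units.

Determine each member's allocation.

Profit-interest units total: 12 + 7 + 11 = 30.
Pro-rata amounts: Haddad 25,920.00; Delacroix 15,120.00; Nwosu 23,760.00.
After rounding ($25): Haddad $25,925; Delacroix $15,125; Nwosu $23,750. Sum = $64,800.
Sum already equals the total — no adjustment.

Haddad: $25,925 | Delacroix: $15,125 | Nwosu: $23,750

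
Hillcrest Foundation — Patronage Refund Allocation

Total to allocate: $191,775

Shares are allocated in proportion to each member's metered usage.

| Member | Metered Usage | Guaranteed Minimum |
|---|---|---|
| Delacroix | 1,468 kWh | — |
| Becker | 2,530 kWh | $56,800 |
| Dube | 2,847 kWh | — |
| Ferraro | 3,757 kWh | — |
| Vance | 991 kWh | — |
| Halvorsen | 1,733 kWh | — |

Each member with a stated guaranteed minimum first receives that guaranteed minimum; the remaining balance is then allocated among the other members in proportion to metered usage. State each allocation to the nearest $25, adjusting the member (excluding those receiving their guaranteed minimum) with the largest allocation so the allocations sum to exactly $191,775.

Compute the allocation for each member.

Minimums first: Becker $56,800. Remaining pool $134,975.
Remaining pool split over remaining metered usage 10,796: Delacroix 18,353.40 → $18,350; Dube 35,594.09 → $35,600; Ferraro 46,971.20 → $46,975; Vance 12,389.79 → $12,400; Halvorsen 21,666.51 → $21,675.
Rounding difference −$25 applied to Ferraro → $46,950.

Delacroix: $18,350 · Becker: $56,800 · Dube: $35,600 · Ferraro: $46,950 · Vance: $12,400 · Halvorsen: $21,675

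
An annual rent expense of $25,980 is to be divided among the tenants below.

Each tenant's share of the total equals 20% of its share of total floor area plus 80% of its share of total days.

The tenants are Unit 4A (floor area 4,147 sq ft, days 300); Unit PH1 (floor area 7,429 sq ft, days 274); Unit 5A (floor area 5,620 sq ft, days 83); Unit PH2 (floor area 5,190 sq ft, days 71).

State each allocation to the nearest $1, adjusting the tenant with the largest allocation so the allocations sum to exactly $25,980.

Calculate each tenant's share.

Floor area total 22,386; days total 728.
Blended shares (20% floor area + 80% days): Unit 4A 0.3667; Unit PH1 0.3675; Unit 5A 0.1414; Unit PH2 0.1244.
Raw shares: Unit 4A 9,527.39; Unit PH1 9,546.89; Unit 5A 3,674.06; Unit PH2 3,231.66.
After rounding ($1): Unit 4A $9,527; Unit PH1 $9,547; Unit 5A $3,674; Unit PH2 $3,232. Sum = $25,980.
Rounded total matches; no reconciliation needed.

Unit 4A: $9,527 | Unit PH1: $9,547 | Unit 5A: $3,674 | Unit PH2: $3,232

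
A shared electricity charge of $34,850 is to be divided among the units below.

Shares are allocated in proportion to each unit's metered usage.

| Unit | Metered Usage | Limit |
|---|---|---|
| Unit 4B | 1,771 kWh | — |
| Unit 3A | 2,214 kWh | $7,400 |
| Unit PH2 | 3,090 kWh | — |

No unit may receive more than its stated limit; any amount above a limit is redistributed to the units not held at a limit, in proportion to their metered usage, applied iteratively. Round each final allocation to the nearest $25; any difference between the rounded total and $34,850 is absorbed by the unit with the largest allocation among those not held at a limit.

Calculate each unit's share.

Combined metered usage = 7,075.
Pro-rata shares before constraints: Unit 4B 8,723.58; Unit 3A 10,905.71; Unit PH2 15,220.71.
Cap binds for Unit 3A ($7,400); balance $27,450 reallocated over remaining metered usage 4,861.
Remaining shares: Unit 4B 10,000.81 → $10,000; Unit PH2 17,449.19 → $17,450.

Unit 4B: $10,000 · Unit 3A: $7,400 · Unit PH2: $17,450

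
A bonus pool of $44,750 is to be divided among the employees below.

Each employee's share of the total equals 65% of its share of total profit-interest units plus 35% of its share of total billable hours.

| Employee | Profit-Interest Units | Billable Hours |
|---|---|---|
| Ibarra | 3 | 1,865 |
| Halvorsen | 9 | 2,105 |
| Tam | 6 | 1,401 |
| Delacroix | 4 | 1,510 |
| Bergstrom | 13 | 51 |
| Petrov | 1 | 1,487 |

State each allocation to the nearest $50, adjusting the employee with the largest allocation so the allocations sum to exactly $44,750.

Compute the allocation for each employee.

Totals — profit-interest units 36, billable hours 8,419.
Combined weights (65% profit-interest units + 35% billable hours): Ibarra 0.1317; Halvorsen 0.2500; Tam 0.1666; Delacroix 0.1350; Bergstrom 0.2368; Petrov 0.0799.
Proportional shares: Ibarra 5,893.56; Halvorsen 11,187.97; Tam 7,454.30; Delacroix 6,041.11; Bergstrom 10,598.70; Petrov 3,574.36.
After rounding ($50): Ibarra $5,900; Halvorsen $11,200; Tam $7,450; Delacroix $6,050; Bergstrom $10,600; Petrov $3,550. Sum = $44,750.
No rounding difference to absorb.

Ibarra: $5,900 · Halvorsen: $11,200 · Tam: $7,450 · Delacroix: $6,050 · Bergstrom: $10,600 · Petrov: $3,550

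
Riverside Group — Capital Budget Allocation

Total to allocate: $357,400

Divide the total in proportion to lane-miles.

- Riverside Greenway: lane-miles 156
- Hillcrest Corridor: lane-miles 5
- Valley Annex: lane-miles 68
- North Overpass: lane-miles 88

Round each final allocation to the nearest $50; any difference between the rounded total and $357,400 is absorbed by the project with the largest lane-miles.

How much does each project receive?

Sum of lane-miles: 156 + 5 + 68 + 88 = 317.
Unrounded shares: Riverside Greenway 175,881.39; Hillcrest Corridor 5,637.22; Valley Annex 76,666.25; North Overpass 99,215.14.
Rounded to nearest $50: Riverside Greenway $175,900; Hillcrest Corridor $5,650; Valley Annex $76,650; North Overpass $99,200. Sum = $357,400.
Sum already equals the total — no adjustment.

Riverside Greenway: $175,900 | Hillcrest Corridor: $5,650 | Valley Annex: $76,650 | North Overpass: $99,200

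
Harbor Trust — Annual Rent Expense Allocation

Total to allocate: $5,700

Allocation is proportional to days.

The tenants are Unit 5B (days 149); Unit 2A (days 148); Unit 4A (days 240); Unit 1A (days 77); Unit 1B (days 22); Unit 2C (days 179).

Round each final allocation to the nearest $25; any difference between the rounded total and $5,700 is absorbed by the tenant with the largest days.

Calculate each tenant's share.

Unit 5B: $1,050; Unit 2A: $1,025; Unit 4A: $1,675; Unit 1A: $550; Unit 1B: $150; Unit 2C: $1,250

Days total: 149 + 148 + 240 + 77 + 22 + 179 = 815.
Proportional shares: Unit 5B 1,042.09; Unit 2A 1,035.09; Unit 4A 1,678.53; Unit 1A 538.53; Unit 1B 153.87; Unit 2C 1,251.90.
At nearest $25: Unit 5B $1,050; Unit 2A $1,025; Unit 4A $1,675; Unit 1A $550; Unit 1B $150; Unit 2C $1,250. Sum = $5,700.
No rounding difference to absorb.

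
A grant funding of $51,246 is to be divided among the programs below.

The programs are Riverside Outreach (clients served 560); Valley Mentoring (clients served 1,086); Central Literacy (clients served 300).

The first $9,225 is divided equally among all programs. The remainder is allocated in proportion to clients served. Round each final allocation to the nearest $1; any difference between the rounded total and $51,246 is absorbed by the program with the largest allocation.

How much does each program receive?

$9,225 shared equally gives $3,075 per program.
Remainder $42,021 by clients served (total 1,946): Riverside Outreach 12,092.37 → $12,092; Valley Mentoring 23,450.57 → $23,451; Central Literacy 6,478.06 → $6,478.
Totals: Riverside Outreach $3,075 + $12,092 = $15,167; Valley Mentoring $3,075 + $23,451 = $26,526; Central Literacy $3,075 + $6,478 = $9,553.

Riverside Outreach: $15,167 · Valley Mentoring: $26,526 · Central Literacy: $9,553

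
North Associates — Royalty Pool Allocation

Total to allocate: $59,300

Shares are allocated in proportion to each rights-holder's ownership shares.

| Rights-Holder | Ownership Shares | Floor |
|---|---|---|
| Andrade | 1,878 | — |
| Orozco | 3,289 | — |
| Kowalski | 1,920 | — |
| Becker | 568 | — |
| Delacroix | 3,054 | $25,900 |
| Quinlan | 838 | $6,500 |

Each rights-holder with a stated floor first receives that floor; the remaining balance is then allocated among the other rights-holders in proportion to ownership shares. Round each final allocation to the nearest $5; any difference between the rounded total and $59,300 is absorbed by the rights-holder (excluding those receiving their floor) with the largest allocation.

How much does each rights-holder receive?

Minimums first: Delacroix $25,900; Quinlan $6,500. Remaining pool $26,900.
Remaining pool split over remaining ownership shares 7,655: Andrade 6,599.37 → $6,600; Orozco 11,557.69 → $11,560; Kowalski 6,746.96 → $6,745; Becker 1,995.98 → $1,995.

Andrade: $6,600 | Orozco: $11,560 | Kowalski: $6,745 | Becker: $1,995 | Delacroix: $25,900 | Quinlan: $6,500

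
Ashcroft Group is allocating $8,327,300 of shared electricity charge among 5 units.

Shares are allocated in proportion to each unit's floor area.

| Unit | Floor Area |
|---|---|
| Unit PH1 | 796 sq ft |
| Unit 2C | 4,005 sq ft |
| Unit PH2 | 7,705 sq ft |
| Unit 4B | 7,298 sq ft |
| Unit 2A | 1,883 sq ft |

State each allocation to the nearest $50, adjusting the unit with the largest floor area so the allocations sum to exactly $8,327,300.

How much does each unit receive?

Floor area total: 21,687.
Raw shares: Unit PH1 796/21,687 × $8,327,300 = 305,645.35; Unit 2C 4,005/21,687 × $8,327,300 = 1,537,826.19; Unit PH2 7,705/21,687 × $8,327,300 = 2,958,539.52; Unit 4B 7,298/21,687 × $8,327,300 = 2,802,261.05; Unit 2A 1,883/21,687 × $8,327,300 = 723,027.89.
After rounding ($50): Unit PH1 $305,650; Unit 2C $1,537,850; Unit PH2 $2,958,550; Unit 4B $2,802,250; Unit 2A $723,050. Sum = $8,327,350.
Difference $8,327,300 − $8,327,350 = −$50 applied to largest floor area (Unit PH2): Unit PH2 becomes $2,958,500.

Unit PH1: $305,650 | Unit 2C: $1,537,850 | Unit PH2: $2,958,500 | Unit 4B: $2,802,250 | Unit 2A: $723,050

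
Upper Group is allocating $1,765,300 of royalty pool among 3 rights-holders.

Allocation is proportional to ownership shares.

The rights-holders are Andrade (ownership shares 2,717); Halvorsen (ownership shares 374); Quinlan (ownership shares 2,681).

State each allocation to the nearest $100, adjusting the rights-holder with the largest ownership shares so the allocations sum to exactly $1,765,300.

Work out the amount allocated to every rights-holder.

Combined ownership shares = 5,772.
Raw shares: Andrade 2,717/5,772 × $1,765,300 = 830,963.29; Halvorsen 374/5,772 × $1,765,300 = 114,383.61; Quinlan 2,681/5,772 × $1,765,300 = 819,953.10.
After rounding ($100): Andrade $831,000; Halvorsen $114,400; Quinlan $820,000. Sum = $1,765,400.
Difference $1,765,300 − $1,765,400 = −$100 applied to largest ownership shares (Andrade): Andrade becomes $830,900.

Andrade: $830,900 · Halvorsen: $114,400 · Quinlan: $820,000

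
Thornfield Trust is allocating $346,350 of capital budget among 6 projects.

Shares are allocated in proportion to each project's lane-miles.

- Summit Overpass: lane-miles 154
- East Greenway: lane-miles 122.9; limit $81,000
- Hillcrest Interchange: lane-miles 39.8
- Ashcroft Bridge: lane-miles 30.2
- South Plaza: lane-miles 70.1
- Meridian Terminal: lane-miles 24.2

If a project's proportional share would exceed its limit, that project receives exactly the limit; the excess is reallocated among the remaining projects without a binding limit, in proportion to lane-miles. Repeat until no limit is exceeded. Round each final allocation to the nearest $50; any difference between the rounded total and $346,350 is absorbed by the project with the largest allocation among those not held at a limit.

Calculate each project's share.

Summit Overpass: $128,350 · East Greenway: $81,000 · Hillcrest Interchange: $33,200 · Ashcroft Bridge: $25,200 · South Plaza: $58,450 · Meridian Terminal: $20,150

Total lane-miles = 441.2.
Pro-rata shares before constraints: Summit Overpass 120,892.79; East Greenway 96,478.73; Hillcrest Interchange 31,243.72; Ashcroft Bridge 23,707.55; South Plaza 55,029.77; Meridian Terminal 18,997.44.
Held at cap: East Greenway ($81,000); remaining pool $265,350 reallocated over remaining lane-miles 318.3.
Remaining shares: Summit Overpass 128,381.72 → $128,400; Hillcrest Interchange 33,179.17 → $33,200; Ashcroft Bridge 25,176.15 → $25,200; South Plaza 58,438.69 → $58,450; Meridian Terminal 20,174.27 → $20,150.
Rounding difference −$50 applied to Summit Overpass → $128,350.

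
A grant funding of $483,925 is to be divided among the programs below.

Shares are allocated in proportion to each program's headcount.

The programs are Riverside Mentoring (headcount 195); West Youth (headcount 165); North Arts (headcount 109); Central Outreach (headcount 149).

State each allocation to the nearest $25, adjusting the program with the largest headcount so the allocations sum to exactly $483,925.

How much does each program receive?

Combined headcount = 195 + 165 + 109 + 149 = 618.
Unrounded shares: Riverside Mentoring 152,694.78; West Youth 129,203.28; North Arts 85,352.47; Central Outreach 116,674.47.
Rounded to nearest $25: Riverside Mentoring $152,700; West Youth $129,200; North Arts $85,350; Central Outreach $116,675. Sum = $483,925.
No rounding difference to absorb.

Riverside Mentoring: $152,700 | West Youth: $129,200 | North Arts: $85,350 | Central Outreach: $116,675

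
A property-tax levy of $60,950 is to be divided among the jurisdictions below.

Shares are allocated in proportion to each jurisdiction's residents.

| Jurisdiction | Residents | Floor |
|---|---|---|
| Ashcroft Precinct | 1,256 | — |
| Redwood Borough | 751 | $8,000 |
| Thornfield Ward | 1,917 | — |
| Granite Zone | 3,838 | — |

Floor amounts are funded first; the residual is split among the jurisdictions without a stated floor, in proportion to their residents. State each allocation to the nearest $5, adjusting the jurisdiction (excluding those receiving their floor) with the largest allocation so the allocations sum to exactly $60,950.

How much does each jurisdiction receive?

Fund the minimums — Redwood Borough $8,000. Residual $52,950.
Residual split over remaining residents 7,011: Ashcroft Precinct 9,485.84 → $9,485; Thornfield Ward 14,477.98 → $14,480; Granite Zone 28,986.18 → $28,985.

Ashcroft Precinct: $9,485; Redwood Borough: $8,000; Thornfield Ward: $14,480; Granite Zone: $28,985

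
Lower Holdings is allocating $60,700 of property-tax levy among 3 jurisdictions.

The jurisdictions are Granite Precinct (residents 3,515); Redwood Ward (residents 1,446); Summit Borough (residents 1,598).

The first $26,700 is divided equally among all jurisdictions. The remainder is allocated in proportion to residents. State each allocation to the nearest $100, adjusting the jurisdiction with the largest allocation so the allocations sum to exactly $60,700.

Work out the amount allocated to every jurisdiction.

Granite Precinct: $27,100; Redwood Ward: $16,400; Summit Borough: $17,200

First tranche $26,700 split equally: $8,900 each.
Remainder $34,000 by residents (total 6,559): Granite Precinct 18,220.77 → $18,200; Redwood Ward 7,495.65 → $7,500; Summit Borough 8,283.58 → $8,300.
Totals: Granite Precinct $8,900 + $18,200 = $27,100; Redwood Ward $8,900 + $7,500 = $16,400; Summit Borough $8,900 + $8,300 = $17,200.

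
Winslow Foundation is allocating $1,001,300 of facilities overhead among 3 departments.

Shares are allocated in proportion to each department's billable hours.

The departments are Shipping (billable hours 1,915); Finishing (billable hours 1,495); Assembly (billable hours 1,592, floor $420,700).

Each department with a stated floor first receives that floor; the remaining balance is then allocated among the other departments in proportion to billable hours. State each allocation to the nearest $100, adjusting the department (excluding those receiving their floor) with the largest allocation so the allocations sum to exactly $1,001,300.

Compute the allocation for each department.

Shipping: $326,100 | Finishing: $254,500 | Assembly: $420,700

Minimums first: Assembly $420,700. Balance $580,600.
Balance split over remaining billable hours 3,410: Shipping 326,055.43 → $326,100; Finishing 254,544.57 → $254,500.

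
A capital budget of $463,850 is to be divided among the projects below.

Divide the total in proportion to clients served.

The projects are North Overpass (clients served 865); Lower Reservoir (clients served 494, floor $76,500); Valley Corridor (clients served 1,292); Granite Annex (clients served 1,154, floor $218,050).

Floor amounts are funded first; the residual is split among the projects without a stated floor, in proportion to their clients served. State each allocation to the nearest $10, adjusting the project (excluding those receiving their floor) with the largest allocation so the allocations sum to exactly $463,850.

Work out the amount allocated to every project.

Fund the minimums — Lower Reservoir $76,500; Granite Annex $218,050. Balance $169,300.
Balance split over remaining clients served 2,157: North Overpass 67,892.68 → $67,890; Valley Corridor 101,407.32 → $101,410.

North Overpass: $67,890 | Lower Reservoir: $76,500 | Valley Corridor: $101,410 | Granite Annex: $218,050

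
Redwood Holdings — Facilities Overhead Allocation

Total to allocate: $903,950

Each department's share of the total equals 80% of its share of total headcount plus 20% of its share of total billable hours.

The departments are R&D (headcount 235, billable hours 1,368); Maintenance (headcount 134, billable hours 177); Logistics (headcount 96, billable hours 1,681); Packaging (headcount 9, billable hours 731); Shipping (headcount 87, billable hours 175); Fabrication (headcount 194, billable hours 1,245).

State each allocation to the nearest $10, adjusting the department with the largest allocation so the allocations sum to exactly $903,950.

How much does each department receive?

R&D: $271,080; Maintenance: $134,300; Logistics: $148,470; Packaging: $33,200; Shipping: $89,220; Fabrication: $227,680

Totals — headcount 755, billable hours 5,377.
Blended shares (80% headcount + 20% billable hours): R&D 0.2999; Maintenance 0.1486; Logistics 0.1642; Packaging 0.0367; Shipping 0.0987; Fabrication 0.2519.
Raw shares: R&D 271,085.58; Maintenance 134,300.17; Logistics 148,471.46; Packaging 33,198.74; Shipping 89,215.02; Fabrication 227,679.03.
At nearest $10: R&D $271,090; Maintenance $134,300; Logistics $148,470; Packaging $33,200; Shipping $89,220; Fabrication $227,680. Sum = $903,960.
Difference $903,950 − $903,960 = −$10 applied to largest allocation (R&D): R&D becomes $271,080.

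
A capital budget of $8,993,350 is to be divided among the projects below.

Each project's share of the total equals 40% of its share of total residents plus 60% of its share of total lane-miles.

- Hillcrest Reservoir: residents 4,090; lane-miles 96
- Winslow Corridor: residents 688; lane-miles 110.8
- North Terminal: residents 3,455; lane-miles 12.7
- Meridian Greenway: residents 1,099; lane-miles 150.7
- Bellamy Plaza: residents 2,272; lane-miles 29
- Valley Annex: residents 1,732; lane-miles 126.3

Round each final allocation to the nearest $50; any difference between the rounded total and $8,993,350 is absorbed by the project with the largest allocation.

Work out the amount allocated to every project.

Residents total 13,336; lane-miles total 525.5.
Blended shares (40% residents + 60% lane-miles): Hillcrest Reservoir 0.2323; Winslow Corridor 0.1471; North Terminal 0.1181; Meridian Greenway 0.2050; Bellamy Plaza 0.1013; Valley Annex 0.1962.
Pro-rata amounts: Hillcrest Reservoir 2,089,023.54; Winslow Corridor 1,323,317.14; North Terminal 1,062,382.19; Meridian Greenway 1,843,889.53; Bellamy Plaza 910,645.88; Valley Annex 1,764,091.73.
At nearest $50: Hillcrest Reservoir $2,089,000; Winslow Corridor $1,323,300; North Terminal $1,062,400; Meridian Greenway $1,843,900; Bellamy Plaza $910,650; Valley Annex $1,764,100. Sum = $8,993,350.
Sum already equals the total — no adjustment.

Hillcrest Reservoir: $2,089,000 · Winslow Corridor: $1,323,300 · North Terminal: $1,062,400 · Meridian Greenway: $1,843,900 · Bellamy Plaza: $910,650 · Valley Annex: $1,764,100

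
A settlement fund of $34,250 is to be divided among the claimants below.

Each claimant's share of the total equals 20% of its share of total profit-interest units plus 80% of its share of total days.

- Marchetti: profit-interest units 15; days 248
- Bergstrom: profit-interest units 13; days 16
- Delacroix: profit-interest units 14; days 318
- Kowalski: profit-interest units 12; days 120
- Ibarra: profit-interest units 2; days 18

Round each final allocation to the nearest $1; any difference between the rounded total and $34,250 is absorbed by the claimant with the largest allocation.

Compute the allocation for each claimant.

Profit-interest units total 56; days total 720.
Composite weights (20% profit-interest units + 80% days): Marchetti 0.3291; Bergstrom 0.0642; Delacroix 0.4033; Kowalski 0.1762; Ibarra 0.0271.
Proportional shares: Marchetti 11,272.60; Bergstrom 2,199.07; Delacroix 13,814.17; Kowalski 6,034.52; Ibarra 929.64.
Rounded to nearest $1: Marchetti $11,273; Bergstrom $2,199; Delacroix $13,814; Kowalski $6,035; Ibarra $930. Sum = $34,251.
Difference $34,250 − $34,251 = −$1 applied to largest allocation (Delacroix): Delacroix becomes $13,813.

Marchetti: $11,273 · Bergstrom: $2,199 · Delacroix: $13,813 · Kowalski: $6,035 · Ibarra: $930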